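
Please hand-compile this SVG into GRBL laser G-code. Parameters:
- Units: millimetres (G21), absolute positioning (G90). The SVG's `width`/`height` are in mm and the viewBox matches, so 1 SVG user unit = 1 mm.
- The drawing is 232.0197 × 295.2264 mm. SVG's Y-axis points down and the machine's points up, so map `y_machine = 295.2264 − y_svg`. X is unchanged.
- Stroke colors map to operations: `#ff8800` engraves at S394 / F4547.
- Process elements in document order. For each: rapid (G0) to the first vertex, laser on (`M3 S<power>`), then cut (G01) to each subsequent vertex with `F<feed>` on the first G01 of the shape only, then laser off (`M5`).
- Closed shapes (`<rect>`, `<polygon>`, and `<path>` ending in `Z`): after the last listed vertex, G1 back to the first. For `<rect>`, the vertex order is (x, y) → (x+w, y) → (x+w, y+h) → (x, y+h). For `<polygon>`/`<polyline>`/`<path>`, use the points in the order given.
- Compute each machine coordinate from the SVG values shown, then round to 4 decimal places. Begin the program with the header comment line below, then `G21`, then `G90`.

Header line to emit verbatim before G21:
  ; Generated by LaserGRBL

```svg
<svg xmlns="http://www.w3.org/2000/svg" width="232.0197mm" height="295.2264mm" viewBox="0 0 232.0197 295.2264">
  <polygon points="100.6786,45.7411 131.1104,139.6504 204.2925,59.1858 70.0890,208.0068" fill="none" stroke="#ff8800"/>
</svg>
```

viewBox `0 0 232.0197 295.2264` with mm width/height → 1 unit = 1 mm. Flip: y_m = 295.2264 − y_svg.

**Shape 1** — `<polygon>` closed polygon, stroke `#ff8800` → engrave (S394, F4547). Machine vertices: (100.6786,249.4853) → (131.1104,155.5760) → (204.2925,236.0406) → (70.0890,87.2196) → (100.6786,249.4853). Closed: final G1 returns to the first vertex.

; Generated by LaserGRBL
G21
G90
G0 X100.6786 Y249.4853
M3 S394
G01 X131.1104 Y155.5760 F4547
G01 X204.2925 Y236.0406
G01 X70.0890 Y87.2196
G01 X100.6786 Y249.4853
M5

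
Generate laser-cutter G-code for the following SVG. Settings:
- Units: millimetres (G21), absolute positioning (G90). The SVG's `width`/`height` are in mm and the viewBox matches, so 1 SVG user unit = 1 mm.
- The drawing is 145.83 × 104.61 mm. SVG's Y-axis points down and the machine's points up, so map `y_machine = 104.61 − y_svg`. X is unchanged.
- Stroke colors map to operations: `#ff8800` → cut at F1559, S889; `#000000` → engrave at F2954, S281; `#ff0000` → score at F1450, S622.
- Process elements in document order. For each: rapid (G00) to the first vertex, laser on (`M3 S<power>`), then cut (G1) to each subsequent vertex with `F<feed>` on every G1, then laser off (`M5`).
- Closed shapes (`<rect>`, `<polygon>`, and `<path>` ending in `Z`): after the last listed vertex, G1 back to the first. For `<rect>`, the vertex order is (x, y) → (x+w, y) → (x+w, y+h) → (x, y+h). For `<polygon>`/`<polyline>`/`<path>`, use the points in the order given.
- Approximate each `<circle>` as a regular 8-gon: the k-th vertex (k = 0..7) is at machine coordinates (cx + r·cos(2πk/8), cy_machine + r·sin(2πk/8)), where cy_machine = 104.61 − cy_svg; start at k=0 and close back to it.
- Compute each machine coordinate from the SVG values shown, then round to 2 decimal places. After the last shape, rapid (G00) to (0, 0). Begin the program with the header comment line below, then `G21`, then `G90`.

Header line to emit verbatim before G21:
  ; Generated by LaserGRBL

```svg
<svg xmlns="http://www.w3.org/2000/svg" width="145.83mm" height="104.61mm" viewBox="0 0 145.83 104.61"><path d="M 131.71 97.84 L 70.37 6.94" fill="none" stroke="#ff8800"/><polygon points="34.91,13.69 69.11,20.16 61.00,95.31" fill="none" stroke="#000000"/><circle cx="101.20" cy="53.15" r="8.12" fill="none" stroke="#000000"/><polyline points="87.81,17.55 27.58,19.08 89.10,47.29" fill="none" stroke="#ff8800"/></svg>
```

; Generated by LaserGRBL
G21
G90
G00 X131.71 Y6.77
M3 S889
G1 X70.37 Y97.67 F1559
M5
G00 X34.91 Y90.92
M3 S281
G1 X69.11 Y84.45 F2954
G1 X61.00 Y9.30 F2954
G1 X34.91 Y90.92 F2954
M5
G00 X109.32 Y51.46
M3 S281
G1 X106.94 Y57.20 F2954
G1 X101.20 Y59.58 F2954
G1 X95.46 Y57.20 F2954
G1 X93.08 Y51.46 F2954
G1 X95.46 Y45.72 F2954
G1 X101.20 Y43.34 F2954
G1 X106.94 Y45.72 F2954
G1 X109.32 Y51.46 F2954
M5
G00 X87.81 Y87.06
M3 S889
G1 X27.58 Y85.53 F1559
G1 X89.10 Y57.32 F1559
M5
G00 X0.00 Y0.00

viewBox `0 0 145.83 104.61` with mm width/height → 1 unit = 1 mm. Flip: y_m = 104.61 − y_svg.

**Shape 1** — `<path>` line segment, stroke `#ff8800` → cut (S889, F1559). Machine vertices: (131.71,6.77) → (70.37,97.67). Open path.

**Shape 2** — `<polygon>` closed polygon, stroke `#000000` → engrave (S281, F2954). Machine vertices: (34.91,90.92) → (69.11,84.45) → (61.00,9.30) → (34.91,90.92). Closed: final G1 returns to the first vertex.

**Shape 3** — `<circle>` circle, stroke `#000000` → engrave (S281, F2954). Machine vertices: (109.32,51.46) → (106.94,57.20) → (101.20,59.58) → (95.46,57.20) → (93.08,51.46) → (95.46,45.72) → (101.20,43.34) → (106.94,45.72) → (109.32,51.46). Closed: final G1 returns to the first vertex.

**Shape 4** — `<polyline>` open polyline, stroke `#ff8800` → cut (S889, F1559). Machine vertices: (87.81,87.06) → (27.58,85.53) → (89.10,57.32). Open path.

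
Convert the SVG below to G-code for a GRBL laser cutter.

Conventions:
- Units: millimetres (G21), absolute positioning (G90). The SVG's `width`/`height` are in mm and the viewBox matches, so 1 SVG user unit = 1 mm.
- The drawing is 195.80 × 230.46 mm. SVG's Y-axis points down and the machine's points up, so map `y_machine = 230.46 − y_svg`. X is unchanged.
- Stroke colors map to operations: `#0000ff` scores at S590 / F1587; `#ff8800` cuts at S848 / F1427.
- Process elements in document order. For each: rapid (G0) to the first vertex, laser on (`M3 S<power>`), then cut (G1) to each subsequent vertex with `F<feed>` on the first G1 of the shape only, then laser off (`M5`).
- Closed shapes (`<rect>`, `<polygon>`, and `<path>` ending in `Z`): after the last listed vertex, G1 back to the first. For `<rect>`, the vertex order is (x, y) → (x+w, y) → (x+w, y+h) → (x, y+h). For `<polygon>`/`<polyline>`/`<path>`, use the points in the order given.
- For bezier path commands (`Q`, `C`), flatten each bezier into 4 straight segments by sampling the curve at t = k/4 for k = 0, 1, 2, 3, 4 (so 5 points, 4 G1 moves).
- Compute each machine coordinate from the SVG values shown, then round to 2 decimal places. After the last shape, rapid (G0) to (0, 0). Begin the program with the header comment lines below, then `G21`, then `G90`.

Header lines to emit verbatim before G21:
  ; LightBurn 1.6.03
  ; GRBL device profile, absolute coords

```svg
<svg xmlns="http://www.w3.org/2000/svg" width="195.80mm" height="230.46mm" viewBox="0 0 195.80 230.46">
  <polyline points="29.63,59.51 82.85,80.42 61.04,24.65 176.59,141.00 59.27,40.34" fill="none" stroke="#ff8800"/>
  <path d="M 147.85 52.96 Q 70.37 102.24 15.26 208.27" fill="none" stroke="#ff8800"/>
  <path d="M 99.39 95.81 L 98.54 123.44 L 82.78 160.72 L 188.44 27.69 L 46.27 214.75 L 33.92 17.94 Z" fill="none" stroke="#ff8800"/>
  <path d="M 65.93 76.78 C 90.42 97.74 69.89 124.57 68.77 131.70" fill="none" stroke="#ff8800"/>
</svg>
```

Since the viewBox matches the mm dimensions, user units are millimetres directly. The only transform is the Y-flip y_m = 230.46 − y_svg.

Shape 1 is a open polyline drawn with `<polyline>`. Its stroke #ff8800 means cut at S848, F1427. After flipping Y the toolpath is (29.63,170.95) → (82.85,150.04) → (61.04,205.81) → (176.59,89.46) → (59.27,190.12).

Shape 2 is a quadratic bezier drawn with `<path>`. Its stroke #ff8800 means cut at S848, F1427. After flipping Y the toolpath is (147.85,177.50) → (110.51,149.31) → (75.96,114.03) → (44.21,71.66) → (15.26,22.19).

Shape 3 is a closed polygon drawn with `<path>`. Its stroke #ff8800 means cut at S848, F1427. After flipping Y the toolpath is (99.39,134.65) → (98.54,107.02) → (82.78,69.74) → (188.44,202.77) → (46.27,15.71) → (33.92,212.52) → (99.39,134.65), returning to the start.

Shape 4 is a cubic bezier drawn with `<path>`. Its stroke #ff8800 means cut at S848, F1427. After flipping Y the toolpath is (65.93,153.68) → (76.86,137.26) → (76.95,121.03) → (72.24,107.40) → (68.77,98.76).

; LightBurn 1.6.03
; GRBL device profile, absolute coords
G21
G90
G0 X29.63 Y170.95
M3 S848
G1 X82.85 Y150.04 F1427
G1 X61.04 Y205.81
G1 X176.59 Y89.46
G1 X59.27 Y190.12
M5
G0 X147.85 Y177.50
M3 S848
G1 X110.51 Y149.31 F1427
G1 X75.96 Y114.03
G1 X44.21 Y71.66
G1 X15.26 Y22.19
M5
G0 X99.39 Y134.65
M3 S848
G1 X98.54 Y107.02 F1427
G1 X82.78 Y69.74
G1 X188.44 Y202.77
G1 X46.27 Y15.71
G1 X33.92 Y212.52
G1 X99.39 Y134.65
M5
G0 X65.93 Y153.68
M3 S848
G1 X76.86 Y137.26 F1427
G1 X76.95 Y121.03
G1 X72.24 Y107.40
G1 X68.77 Y98.76
M5
G0 X0.00 Y0.00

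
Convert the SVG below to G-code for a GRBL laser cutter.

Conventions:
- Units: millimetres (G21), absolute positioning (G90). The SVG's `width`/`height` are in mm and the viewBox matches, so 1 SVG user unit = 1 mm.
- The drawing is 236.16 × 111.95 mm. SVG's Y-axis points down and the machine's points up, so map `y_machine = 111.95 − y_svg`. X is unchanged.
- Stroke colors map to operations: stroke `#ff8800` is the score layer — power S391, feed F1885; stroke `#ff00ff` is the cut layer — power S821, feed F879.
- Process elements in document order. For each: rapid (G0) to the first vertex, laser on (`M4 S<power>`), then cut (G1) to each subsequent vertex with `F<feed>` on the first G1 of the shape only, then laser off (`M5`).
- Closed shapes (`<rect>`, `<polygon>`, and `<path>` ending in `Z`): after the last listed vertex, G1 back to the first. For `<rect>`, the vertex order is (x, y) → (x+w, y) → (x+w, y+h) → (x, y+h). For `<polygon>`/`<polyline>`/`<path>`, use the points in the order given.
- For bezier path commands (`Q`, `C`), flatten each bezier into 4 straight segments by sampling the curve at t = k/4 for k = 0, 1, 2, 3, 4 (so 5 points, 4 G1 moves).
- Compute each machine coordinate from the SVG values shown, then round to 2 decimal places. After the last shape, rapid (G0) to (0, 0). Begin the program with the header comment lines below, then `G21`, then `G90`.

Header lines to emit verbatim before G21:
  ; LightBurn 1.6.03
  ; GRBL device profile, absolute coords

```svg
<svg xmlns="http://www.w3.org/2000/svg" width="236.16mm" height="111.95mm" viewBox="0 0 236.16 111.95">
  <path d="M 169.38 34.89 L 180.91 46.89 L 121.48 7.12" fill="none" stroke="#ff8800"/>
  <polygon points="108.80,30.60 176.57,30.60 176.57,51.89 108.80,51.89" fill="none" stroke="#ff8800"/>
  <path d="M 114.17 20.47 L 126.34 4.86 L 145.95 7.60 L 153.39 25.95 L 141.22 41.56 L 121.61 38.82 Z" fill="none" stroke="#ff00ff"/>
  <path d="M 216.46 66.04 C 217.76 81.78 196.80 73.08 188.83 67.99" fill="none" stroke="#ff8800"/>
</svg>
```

; LightBurn 1.6.03
; GRBL device profile, absolute coords
G21
G90
G0 X169.38 Y77.06
M4 S391
G1 X180.91 Y65.06 F1885
G1 X121.48 Y104.83
M5
G0 X108.80 Y81.35
M4 S391
G1 X176.57 Y81.35 F1885
G1 X176.57 Y60.06
G1 X108.80 Y60.06
G1 X108.80 Y81.35
M5
G0 X114.17 Y91.48
M4 S821
G1 X126.34 Y107.09 F879
G1 X145.95 Y104.35
G1 X153.39 Y86.00
G1 X141.22 Y70.39
G1 X121.61 Y73.13
G1 X114.17 Y91.48
M5
G0 X216.46 Y45.91
M4 S391
G1 X213.81 Y38.25 F1885
G1 X206.12 Y37.12
G1 X196.69 Y39.90
G1 X188.83 Y43.96
M5
G0 X0.00 Y0.00

Since the viewBox matches the mm dimensions, user units are millimetres directly. The only transform is the Y-flip y_m = 111.95 − y_svg.

Shape 1 is a open polyline drawn with `<path>`. Its stroke #ff8800 means score at S391, F1885. After flipping Y the toolpath is (169.38,77.06) → (180.91,65.06) → (121.48,104.83).

Shape 2 is a rectangle drawn with `<polygon>`. Its stroke #ff8800 means score at S391, F1885. After flipping Y the toolpath is (108.80,81.35) → (176.57,81.35) → (176.57,60.06) → (108.80,60.06) → (108.80,81.35), returning to the start.

Shape 3 is a regular polygon drawn with `<path>`. Its stroke #ff00ff means cut at S821, F879. After flipping Y the toolpath is (114.17,91.48) → (126.34,107.09) → (145.95,104.35) → (153.39,86.00) → (141.22,70.39) → (121.61,73.13) → (114.17,91.48), returning to the start.

Shape 4 is a cubic bezier drawn with `<path>`. Its stroke #ff8800 means score at S391, F1885. After flipping Y the toolpath is (216.46,45.91) → (213.81,38.25) → (206.12,37.12) → (196.69,39.90) → (188.83,43.96).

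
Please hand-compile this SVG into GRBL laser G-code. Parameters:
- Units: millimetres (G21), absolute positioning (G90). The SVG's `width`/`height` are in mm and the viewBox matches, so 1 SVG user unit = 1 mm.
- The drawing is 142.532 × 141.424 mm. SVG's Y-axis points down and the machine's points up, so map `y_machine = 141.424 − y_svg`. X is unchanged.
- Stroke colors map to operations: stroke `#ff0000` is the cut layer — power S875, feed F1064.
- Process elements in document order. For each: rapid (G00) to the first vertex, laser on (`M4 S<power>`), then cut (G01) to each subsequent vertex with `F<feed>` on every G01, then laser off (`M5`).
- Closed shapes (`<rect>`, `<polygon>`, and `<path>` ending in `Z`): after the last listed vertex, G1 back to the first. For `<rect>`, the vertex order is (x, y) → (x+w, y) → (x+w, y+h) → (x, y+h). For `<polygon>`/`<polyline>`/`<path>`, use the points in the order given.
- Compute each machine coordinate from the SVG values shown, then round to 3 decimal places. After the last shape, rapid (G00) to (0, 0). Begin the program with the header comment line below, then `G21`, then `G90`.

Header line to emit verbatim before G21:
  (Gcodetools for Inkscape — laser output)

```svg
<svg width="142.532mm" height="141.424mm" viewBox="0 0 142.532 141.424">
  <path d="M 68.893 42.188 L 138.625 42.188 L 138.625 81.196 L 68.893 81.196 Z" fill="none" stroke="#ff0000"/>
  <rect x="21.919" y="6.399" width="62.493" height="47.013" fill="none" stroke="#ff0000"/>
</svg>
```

1 u = 1 mm; y_m = 141.424 − y.

[1] `<path>` rectangle, #ff0000→cut S875 F1064: (68.893,99.236) → (138.625,99.236) → (138.625,60.228) → (68.893,60.228) → (68.893,99.236) (closed)

[2] `<rect>` rectangle, #ff0000→cut S875 F1064: (21.919,135.025) → (84.412,135.025) → (84.412,88.012) → (21.919,88.012) → (21.919,135.025) (closed)

(Gcodetools for Inkscape — laser output)
G21
G90
G00 X68.893 Y99.236
M4 S875
G01 X138.625 Y99.236 F1064
G01 X138.625 Y60.228 F1064
G01 X68.893 Y60.228 F1064
G01 X68.893 Y99.236 F1064
M5
G00 X21.919 Y135.025
M4 S875
G01 X84.412 Y135.025 F1064
G01 X84.412 Y88.012 F1064
G01 X21.919 Y88.012 F1064
G01 X21.919 Y135.025 F1064
M5
G00 X0.000 Y0.000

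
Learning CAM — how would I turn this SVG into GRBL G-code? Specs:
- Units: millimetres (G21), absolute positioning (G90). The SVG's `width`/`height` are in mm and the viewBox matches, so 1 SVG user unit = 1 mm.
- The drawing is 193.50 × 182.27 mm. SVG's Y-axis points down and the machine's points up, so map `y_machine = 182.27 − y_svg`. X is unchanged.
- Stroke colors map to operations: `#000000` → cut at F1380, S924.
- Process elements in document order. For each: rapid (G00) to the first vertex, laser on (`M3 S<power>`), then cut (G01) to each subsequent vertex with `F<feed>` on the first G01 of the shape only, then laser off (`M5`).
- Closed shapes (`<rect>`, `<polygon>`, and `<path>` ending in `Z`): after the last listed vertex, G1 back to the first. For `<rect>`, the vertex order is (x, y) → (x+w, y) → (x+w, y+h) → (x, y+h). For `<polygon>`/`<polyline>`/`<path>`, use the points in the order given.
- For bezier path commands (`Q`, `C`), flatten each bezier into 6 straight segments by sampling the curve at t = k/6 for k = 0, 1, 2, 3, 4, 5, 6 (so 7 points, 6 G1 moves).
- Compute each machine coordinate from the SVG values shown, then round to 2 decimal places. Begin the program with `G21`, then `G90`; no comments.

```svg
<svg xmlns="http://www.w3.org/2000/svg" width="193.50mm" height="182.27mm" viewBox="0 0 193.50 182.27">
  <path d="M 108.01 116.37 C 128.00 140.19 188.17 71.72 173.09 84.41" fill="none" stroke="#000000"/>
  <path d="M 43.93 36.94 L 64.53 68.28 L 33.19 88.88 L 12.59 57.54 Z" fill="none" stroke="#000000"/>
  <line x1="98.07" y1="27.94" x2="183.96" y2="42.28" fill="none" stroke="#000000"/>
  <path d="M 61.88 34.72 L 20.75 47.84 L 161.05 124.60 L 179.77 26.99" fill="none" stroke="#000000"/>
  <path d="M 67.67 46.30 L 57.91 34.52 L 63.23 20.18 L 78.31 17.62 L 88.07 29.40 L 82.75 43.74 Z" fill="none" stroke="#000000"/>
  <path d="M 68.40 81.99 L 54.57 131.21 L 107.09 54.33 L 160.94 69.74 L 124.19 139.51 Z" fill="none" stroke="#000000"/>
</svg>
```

viewBox `0 0 193.50 182.27` with mm width/height → 1 unit = 1 mm. Flip: y_m = 182.27 − y_svg.

**Shape 1** — `<path>` cubic bezier, stroke `#000000` → cut (S924, F1380). Control points (SVG): P0=(108.01,116.37), P1=(128.00,140.19), P2=(188.17,71.72), P3=(173.09,84.41); sampled at t=k/6. Machine vertices: (108.01,65.90) → (120.82,60.88) → (137.12,66.42) → (153.70,77.71) → (167.36,89.92) → (174.89,98.24) → (173.09,97.86). Open path.

**Shape 2** — `<path>` regular polygon, stroke `#000000` → cut (S924, F1380). Machine vertices: (43.93,145.33) → (64.53,113.99) → (33.19,93.39) → (12.59,124.73) → (43.93,145.33). Closed: final G1 returns to the first vertex.

**Shape 3** — `<line>` line segment, stroke `#000000` → cut (S924, F1380). Machine vertices: (98.07,154.33) → (183.96,139.99). Open path.

**Shape 4** — `<path>` open polyline, stroke `#000000` → cut (S924, F1380). Machine vertices: (61.88,147.55) → (20.75,134.43) → (161.05,57.67) → (179.77,155.28). Open path.

**Shape 5** — `<path>` regular polygon, stroke `#000000` → cut (S924, F1380). Machine vertices: (67.67,135.97) → (57.91,147.75) → (63.23,162.09) → (78.31,164.65) → (88.07,152.87) → (82.75,138.53) → (67.67,135.97). Closed: final G1 returns to the first vertex.

**Shape 6** — `<path>` closed polygon, stroke `#000000` → cut (S924, F1380). Machine vertices: (68.40,100.28) → (54.57,51.06) → (107.09,127.94) → (160.94,112.53) → (124.19,42.76) → (68.40,100.28). Closed: final G1 returns to the first vertex.

G21
G90
G00 X108.01 Y65.90
M3 S924
G01 X120.82 Y60.88 F1380
G01 X137.12 Y66.42
G01 X153.70 Y77.71
G01 X167.36 Y89.92
G01 X174.89 Y98.24
G01 X173.09 Y97.86
M5
G00 X43.93 Y145.33
M3 S924
G01 X64.53 Y113.99 F1380
G01 X33.19 Y93.39
G01 X12.59 Y124.73
G01 X43.93 Y145.33
M5
G00 X98.07 Y154.33
M3 S924
G01 X183.96 Y139.99 F1380
M5
G00 X61.88 Y147.55
M3 S924
G01 X20.75 Y134.43 F1380
G01 X161.05 Y57.67
G01 X179.77 Y155.28
M5
G00 X67.67 Y135.97
M3 S924
G01 X57.91 Y147.75 F1380
G01 X63.23 Y162.09
G01 X78.31 Y164.65
G01 X88.07 Y152.87
G01 X82.75 Y138.53
G01 X67.67 Y135.97
M5
G00 X68.40 Y100.28
M3 S924
G01 X54.57 Y51.06 F1380
G01 X107.09 Y127.94
G01 X160.94 Y112.53
G01 X124.19 Y42.76
G01 X68.40 Y100.28
M5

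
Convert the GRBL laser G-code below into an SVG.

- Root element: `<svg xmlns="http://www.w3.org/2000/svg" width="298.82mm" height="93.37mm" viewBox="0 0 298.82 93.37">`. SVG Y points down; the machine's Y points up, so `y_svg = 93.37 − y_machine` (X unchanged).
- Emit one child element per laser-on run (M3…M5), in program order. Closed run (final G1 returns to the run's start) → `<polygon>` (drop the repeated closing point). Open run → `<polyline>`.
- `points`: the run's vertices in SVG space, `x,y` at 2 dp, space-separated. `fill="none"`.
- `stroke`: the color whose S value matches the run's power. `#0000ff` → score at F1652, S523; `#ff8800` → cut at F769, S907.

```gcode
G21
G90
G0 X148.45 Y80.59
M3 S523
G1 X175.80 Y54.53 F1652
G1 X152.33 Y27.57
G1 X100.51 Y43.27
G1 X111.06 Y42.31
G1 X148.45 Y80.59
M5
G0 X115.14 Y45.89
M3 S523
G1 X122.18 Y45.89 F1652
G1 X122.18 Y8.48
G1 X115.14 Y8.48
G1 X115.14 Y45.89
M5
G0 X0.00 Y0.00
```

y_svg = 93.37 − y_m. Every run uses S523, so all elements get stroke `#0000ff` (score).

[1] closed run; points: 148.45,12.78 175.80,38.84 152.33,65.80 100.51,50.10 111.06,51.06

[2] closed run; points: 115.14,47.48 122.18,47.48 122.18,84.89 115.14,84.89

<svg xmlns="http://www.w3.org/2000/svg" width="298.82mm" height="93.37mm" viewBox="0 0 298.82 93.37">
  <polygon points="148.45,12.78 175.80,38.84 152.33,65.80 100.51,50.10 111.06,51.06" fill="none" stroke="#0000ff"/>
  <polygon points="115.14,47.48 122.18,47.48 122.18,84.89 115.14,84.89" fill="none" stroke="#0000ff"/>
</svg>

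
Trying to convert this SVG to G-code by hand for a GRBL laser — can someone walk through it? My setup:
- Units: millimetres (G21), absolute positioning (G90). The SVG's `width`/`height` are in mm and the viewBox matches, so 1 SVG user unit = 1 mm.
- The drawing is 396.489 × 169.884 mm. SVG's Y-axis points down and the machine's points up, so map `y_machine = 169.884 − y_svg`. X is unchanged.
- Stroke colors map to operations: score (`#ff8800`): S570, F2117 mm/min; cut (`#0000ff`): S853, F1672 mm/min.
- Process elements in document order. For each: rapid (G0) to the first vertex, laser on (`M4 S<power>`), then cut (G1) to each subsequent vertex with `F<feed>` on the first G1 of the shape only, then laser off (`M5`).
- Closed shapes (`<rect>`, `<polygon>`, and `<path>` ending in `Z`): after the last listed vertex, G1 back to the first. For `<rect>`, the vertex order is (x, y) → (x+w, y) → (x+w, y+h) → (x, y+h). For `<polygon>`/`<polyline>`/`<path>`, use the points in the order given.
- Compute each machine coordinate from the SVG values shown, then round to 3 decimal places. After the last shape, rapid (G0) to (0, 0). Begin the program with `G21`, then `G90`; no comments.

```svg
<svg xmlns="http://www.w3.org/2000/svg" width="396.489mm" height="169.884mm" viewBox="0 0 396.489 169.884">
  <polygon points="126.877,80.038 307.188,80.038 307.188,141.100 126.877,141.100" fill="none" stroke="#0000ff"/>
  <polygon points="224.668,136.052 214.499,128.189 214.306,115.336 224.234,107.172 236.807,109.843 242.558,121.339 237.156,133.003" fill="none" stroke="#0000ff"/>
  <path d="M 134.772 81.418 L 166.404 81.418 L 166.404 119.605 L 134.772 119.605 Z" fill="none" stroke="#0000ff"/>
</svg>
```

G21
G90
G0 X126.877 Y89.846
M4 S853
G1 X307.188 Y89.846 F1672
G1 X307.188 Y28.784
G1 X126.877 Y28.784
G1 X126.877 Y89.846
M5
G0 X224.668 Y33.832
M4 S853
G1 X214.499 Y41.695 F1672
G1 X214.306 Y54.548
G1 X224.234 Y62.712
G1 X236.807 Y60.041
G1 X242.558 Y48.545
G1 X237.156 Y36.881
G1 X224.668 Y33.832
M5
G0 X134.772 Y88.466
M4 S853
G1 X166.404 Y88.466 F1672
G1 X166.404 Y50.279
G1 X134.772 Y50.279
G1 X134.772 Y88.466
M5
G0 X0.000 Y0.000

1 u = 1 mm; y_m = 169.884 − y.

[1] `<polygon>` rectangle, #0000ff→cut S853 F1672: (126.877,89.846) → (307.188,89.846) → (307.188,28.784) → (126.877,28.784) → (126.877,89.846) (closed)

[2] `<polygon>` regular polygon, #0000ff→cut S853 F1672: (224.668,33.832) → (214.499,41.695) → (214.306,54.548) → (224.234,62.712) → (236.807,60.041) → (242.558,48.545) → (237.156,36.881) → (224.668,33.832) (closed)

[3] `<path>` rectangle, #0000ff→cut S853 F1672: (134.772,88.466) → (166.404,88.466) → (166.404,50.279) → (134.772,50.279) → (134.772,88.466) (closed)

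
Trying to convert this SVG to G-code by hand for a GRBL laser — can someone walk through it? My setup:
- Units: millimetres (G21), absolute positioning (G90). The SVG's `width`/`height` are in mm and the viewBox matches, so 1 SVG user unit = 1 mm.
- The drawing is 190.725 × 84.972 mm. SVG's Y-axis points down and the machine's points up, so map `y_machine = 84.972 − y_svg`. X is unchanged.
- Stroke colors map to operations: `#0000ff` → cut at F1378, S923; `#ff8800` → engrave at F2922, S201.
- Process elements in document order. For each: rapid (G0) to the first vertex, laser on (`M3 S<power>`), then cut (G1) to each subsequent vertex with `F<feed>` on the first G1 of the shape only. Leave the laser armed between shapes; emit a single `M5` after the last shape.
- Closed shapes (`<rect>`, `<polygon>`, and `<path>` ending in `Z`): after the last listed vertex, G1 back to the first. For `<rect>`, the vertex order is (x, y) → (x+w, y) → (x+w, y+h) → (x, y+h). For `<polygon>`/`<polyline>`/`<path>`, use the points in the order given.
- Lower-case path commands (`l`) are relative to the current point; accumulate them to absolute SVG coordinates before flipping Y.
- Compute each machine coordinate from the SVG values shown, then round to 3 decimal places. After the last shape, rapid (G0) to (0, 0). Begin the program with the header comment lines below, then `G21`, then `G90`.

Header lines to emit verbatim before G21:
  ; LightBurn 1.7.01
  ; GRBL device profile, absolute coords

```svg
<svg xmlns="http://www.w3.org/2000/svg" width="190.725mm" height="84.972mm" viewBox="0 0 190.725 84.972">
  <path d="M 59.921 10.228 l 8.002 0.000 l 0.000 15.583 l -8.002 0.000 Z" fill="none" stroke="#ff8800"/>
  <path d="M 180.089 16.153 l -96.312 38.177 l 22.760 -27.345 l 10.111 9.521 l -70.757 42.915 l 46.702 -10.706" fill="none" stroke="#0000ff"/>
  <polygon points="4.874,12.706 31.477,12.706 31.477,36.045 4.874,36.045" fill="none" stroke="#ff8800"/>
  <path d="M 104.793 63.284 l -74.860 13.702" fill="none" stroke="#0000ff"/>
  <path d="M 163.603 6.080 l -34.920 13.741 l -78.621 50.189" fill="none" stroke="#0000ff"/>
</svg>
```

; LightBurn 1.7.01
; GRBL device profile, absolute coords
G21
G90
G0 X59.921 Y74.744
M3 S201
G1 X67.923 Y74.744 F2922
G1 X67.923 Y59.161
G1 X59.921 Y59.161
G1 X59.921 Y74.744
G0 X180.089 Y68.819
M3 S923
G1 X83.777 Y30.642 F1378
G1 X106.537 Y57.987
G1 X116.648 Y48.466
G1 X45.891 Y5.551
G1 X92.593 Y16.257
G0 X4.874 Y72.266
M3 S201
G1 X31.477 Y72.266 F2922
G1 X31.477 Y48.927
G1 X4.874 Y48.927
G1 X4.874 Y72.266
G0 X104.793 Y21.688
M3 S923
G1 X29.933 Y7.986 F1378
G0 X163.603 Y78.892
M3 S923
G1 X128.683 Y65.151 F1378
G1 X50.062 Y14.962
M5
G0 X0.000 Y0.000

Since the viewBox matches the mm dimensions, user units are millimetres directly. The only transform is the Y-flip y_m = 84.972 − y_svg.

Shape 1 is a rectangle drawn with `<path>`. Its stroke #ff8800 means engrave at S201, F2922. After flipping Y the toolpath is (59.921,74.744) → (67.923,74.744) → (67.923,59.161) → (59.921,59.161) → (59.921,74.744), returning to the start.

Shape 2 is a open polyline drawn with `<path>`. Its stroke #0000ff means cut at S923, F1378. After flipping Y the toolpath is (180.089,68.819) → (83.777,30.642) → (106.537,57.987) → (116.648,48.466) → (45.891,5.551) → (92.593,16.257).

Shape 3 is a rectangle drawn with `<polygon>`. Its stroke #ff8800 means engrave at S201, F2922. After flipping Y the toolpath is (4.874,72.266) → (31.477,72.266) → (31.477,48.927) → (4.874,48.927) → (4.874,72.266), returning to the start.

Shape 4 is a line segment drawn with `<path>`. Its stroke #0000ff means cut at S923, F1378. After flipping Y the toolpath is (104.793,21.688) → (29.933,7.986).

Shape 5 is a open polyline drawn with `<path>`. Its stroke #0000ff means cut at S923, F1378. After flipping Y the toolpath is (163.603,78.892) → (128.683,65.151) → (50.062,14.962).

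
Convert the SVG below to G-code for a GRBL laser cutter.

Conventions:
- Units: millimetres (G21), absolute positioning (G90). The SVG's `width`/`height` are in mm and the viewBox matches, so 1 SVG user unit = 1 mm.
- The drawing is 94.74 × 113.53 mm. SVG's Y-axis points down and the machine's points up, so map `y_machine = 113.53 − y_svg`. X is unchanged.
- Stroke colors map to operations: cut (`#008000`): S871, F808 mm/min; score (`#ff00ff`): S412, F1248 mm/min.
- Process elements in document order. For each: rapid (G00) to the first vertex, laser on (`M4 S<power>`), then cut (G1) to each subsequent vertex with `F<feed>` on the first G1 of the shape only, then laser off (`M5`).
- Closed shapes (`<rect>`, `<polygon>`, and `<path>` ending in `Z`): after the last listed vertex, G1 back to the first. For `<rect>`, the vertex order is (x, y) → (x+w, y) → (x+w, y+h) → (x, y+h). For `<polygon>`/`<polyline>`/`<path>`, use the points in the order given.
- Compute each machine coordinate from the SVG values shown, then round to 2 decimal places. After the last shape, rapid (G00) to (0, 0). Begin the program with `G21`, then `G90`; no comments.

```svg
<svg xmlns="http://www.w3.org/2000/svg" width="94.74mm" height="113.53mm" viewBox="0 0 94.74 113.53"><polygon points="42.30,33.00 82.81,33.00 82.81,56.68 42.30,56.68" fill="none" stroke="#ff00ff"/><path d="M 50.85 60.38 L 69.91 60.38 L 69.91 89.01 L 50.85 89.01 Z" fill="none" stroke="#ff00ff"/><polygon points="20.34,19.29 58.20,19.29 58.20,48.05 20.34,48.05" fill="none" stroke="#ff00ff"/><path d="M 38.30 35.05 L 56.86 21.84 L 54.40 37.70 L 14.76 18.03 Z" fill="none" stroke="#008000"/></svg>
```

G21
G90
G00 X42.30 Y80.53
M4 S412
G1 X82.81 Y80.53 F1248
G1 X82.81 Y56.85
G1 X42.30 Y56.85
G1 X42.30 Y80.53
M5
G00 X50.85 Y53.15
M4 S412
G1 X69.91 Y53.15 F1248
G1 X69.91 Y24.52
G1 X50.85 Y24.52
G1 X50.85 Y53.15
M5
G00 X20.34 Y94.24
M4 S412
G1 X58.20 Y94.24 F1248
G1 X58.20 Y65.48
G1 X20.34 Y65.48
G1 X20.34 Y94.24
M5
G00 X38.30 Y78.48
M4 S871
G1 X56.86 Y91.69 F808
G1 X54.40 Y75.83
G1 X14.76 Y95.50
G1 X38.30 Y78.48
M5
G00 X0.00 Y0.00

1 u = 1 mm; y_m = 113.53 − y.

[1] `<polygon>` rectangle, #ff00ff→score S412 F1248: (42.30,80.53) → (82.81,80.53) → (82.81,56.85) → (42.30,56.85) → (42.30,80.53) (closed)

[2] `<path>` rectangle, #ff00ff→score S412 F1248: (50.85,53.15) → (69.91,53.15) → (69.91,24.52) → (50.85,24.52) → (50.85,53.15) (closed)

[3] `<polygon>` rectangle, #ff00ff→score S412 F1248: (20.34,94.24) → (58.20,94.24) → (58.20,65.48) → (20.34,65.48) → (20.34,94.24) (closed)

[4] `<path>` closed polygon, #008000→cut S871 F808: (38.30,78.48) → (56.86,91.69) → (54.40,75.83) → (14.76,95.50) → (38.30,78.48) (closed)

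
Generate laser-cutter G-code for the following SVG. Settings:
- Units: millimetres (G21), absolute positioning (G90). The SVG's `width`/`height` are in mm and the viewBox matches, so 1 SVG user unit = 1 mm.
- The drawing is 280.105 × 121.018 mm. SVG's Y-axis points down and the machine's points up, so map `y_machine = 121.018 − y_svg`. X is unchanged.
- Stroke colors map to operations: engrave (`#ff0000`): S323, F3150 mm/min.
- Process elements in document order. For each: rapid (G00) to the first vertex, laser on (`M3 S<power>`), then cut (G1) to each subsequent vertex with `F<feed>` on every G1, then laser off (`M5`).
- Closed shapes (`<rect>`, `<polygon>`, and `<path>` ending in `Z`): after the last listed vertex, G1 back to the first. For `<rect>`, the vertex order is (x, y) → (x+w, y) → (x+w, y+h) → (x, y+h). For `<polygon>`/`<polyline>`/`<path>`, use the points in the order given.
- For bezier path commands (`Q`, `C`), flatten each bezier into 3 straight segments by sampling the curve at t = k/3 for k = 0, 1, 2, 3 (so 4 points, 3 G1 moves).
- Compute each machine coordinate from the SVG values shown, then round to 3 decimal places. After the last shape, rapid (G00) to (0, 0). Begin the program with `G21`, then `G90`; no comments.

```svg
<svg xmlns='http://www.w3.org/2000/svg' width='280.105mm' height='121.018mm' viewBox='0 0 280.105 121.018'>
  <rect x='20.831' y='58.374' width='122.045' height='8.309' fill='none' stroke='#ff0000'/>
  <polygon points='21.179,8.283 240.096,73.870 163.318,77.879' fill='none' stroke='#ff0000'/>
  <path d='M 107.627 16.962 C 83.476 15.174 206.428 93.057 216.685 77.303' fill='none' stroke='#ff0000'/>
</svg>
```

G21
G90
G00 X20.831 Y62.644
M3 S323
G1 X142.876 Y62.644 F3150
G1 X142.876 Y54.335 F3150
G1 X20.831 Y54.335 F3150
G1 X20.831 Y62.644 F3150
M5
G00 X21.179 Y112.735
M3 S323
G1 X240.096 Y47.148 F3150
G1 X163.318 Y43.139 F3150
G1 X21.179 Y112.735 F3150
M5
G00 X107.627 Y104.056
M3 S323
G1 X122.888 Y85.706 F3150
G1 X178.485 Y52.755 F3150
G1 X216.685 Y43.715 F3150
M5
G00 X0.000 Y0.000

1 u = 1 mm; y_m = 121.018 − y.

[1] `<rect>` rectangle, #ff0000→engrave S323 F3150: (20.831,62.644) → (142.876,62.644) → (142.876,54.335) → (20.831,54.335) → (20.831,62.644) (closed)

[2] `<polygon>` closed polygon, #ff0000→engrave S323 F3150: (21.179,112.735) → (240.096,47.148) → (163.318,43.139) → (21.179,112.735) (closed)

[3] `<path>` cubic bezier, #ff0000→engrave S323 F3150: (107.627,104.056) → (122.888,85.706) → (178.485,52.755) → (216.685,43.715)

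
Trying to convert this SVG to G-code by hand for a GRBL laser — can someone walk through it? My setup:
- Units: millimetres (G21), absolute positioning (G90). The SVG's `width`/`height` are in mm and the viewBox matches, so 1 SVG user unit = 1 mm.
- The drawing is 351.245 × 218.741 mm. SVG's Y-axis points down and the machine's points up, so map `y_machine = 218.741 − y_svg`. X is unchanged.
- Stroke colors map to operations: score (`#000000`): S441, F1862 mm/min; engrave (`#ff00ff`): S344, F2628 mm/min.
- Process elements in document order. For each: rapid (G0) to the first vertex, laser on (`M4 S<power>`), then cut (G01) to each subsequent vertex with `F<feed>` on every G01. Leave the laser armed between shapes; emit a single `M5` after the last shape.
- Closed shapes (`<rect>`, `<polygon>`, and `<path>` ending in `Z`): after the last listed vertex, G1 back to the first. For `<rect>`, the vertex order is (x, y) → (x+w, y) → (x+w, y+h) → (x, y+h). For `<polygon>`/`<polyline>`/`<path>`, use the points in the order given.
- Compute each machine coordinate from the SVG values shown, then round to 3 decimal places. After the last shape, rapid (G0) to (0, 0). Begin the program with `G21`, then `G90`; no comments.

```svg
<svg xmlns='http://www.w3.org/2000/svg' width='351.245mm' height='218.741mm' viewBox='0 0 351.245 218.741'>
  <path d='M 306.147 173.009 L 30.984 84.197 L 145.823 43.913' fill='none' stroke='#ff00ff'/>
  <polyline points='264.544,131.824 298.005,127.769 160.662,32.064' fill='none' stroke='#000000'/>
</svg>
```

G21
G90
G0 X306.147 Y45.732
M4 S344
G01 X30.984 Y134.544 F2628
G01 X145.823 Y174.828 F2628
G0 X264.544 Y86.917
M4 S441
G01 X298.005 Y90.972 F1862
G01 X160.662 Y186.677 F1862
M5
G0 X0.000 Y0.000

Since the viewBox matches the mm dimensions, user units are millimetres directly. The only transform is the Y-flip y_m = 218.741 − y_svg.

Shape 1 is a open polyline drawn with `<path>`. Its stroke #ff00ff means engrave at S344, F2628. After flipping Y the toolpath is (306.147,45.732) → (30.984,134.544) → (145.823,174.828).

Shape 2 is a open polyline drawn with `<polyline>`. Its stroke #000000 means score at S441, F1862. After flipping Y the toolpath is (264.544,86.917) → (298.005,90.972) → (160.662,186.677).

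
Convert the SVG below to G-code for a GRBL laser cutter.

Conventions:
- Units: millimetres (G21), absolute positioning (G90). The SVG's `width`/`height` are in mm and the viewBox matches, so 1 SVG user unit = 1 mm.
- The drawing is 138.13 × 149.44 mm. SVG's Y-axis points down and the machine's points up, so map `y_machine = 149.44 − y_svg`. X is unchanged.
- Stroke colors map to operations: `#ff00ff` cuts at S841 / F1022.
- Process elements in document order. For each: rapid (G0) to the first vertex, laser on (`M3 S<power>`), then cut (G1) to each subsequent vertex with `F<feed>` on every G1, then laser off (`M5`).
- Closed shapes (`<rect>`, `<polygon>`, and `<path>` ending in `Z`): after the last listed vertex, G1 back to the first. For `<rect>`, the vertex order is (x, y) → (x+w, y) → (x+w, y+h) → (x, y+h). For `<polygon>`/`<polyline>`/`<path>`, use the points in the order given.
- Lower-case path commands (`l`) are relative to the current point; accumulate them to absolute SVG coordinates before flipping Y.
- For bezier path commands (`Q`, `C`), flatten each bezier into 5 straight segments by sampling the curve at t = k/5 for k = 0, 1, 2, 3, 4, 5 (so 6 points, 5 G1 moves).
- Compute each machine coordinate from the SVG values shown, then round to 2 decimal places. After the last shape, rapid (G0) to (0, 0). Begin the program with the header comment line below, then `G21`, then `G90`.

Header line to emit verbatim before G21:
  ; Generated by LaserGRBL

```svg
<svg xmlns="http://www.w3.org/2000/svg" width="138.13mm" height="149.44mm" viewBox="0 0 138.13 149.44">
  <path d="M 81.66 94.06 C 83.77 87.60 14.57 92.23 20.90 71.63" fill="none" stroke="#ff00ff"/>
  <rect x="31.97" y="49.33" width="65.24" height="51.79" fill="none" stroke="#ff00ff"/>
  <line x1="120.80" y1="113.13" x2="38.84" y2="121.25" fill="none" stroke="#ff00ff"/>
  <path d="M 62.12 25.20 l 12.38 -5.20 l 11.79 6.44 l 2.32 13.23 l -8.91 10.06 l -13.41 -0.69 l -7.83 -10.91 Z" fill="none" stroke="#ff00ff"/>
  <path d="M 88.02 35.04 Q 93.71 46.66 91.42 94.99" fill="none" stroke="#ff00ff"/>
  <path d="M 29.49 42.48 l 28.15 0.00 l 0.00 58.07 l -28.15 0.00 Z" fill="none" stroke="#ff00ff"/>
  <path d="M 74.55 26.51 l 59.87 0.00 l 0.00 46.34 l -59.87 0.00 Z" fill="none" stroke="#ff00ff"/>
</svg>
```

; Generated by LaserGRBL
G21
G90
G0 X81.66 Y55.38
M3 S841
G1 X75.54 Y58.22 F1022
G1 X59.36 Y60.13 F1022
G1 X40.16 Y62.88 F1022
G1 X24.99 Y68.19 F1022
G1 X20.90 Y77.81 F1022
M5
G0 X31.97 Y100.11
M3 S841
G1 X97.21 Y100.11 F1022
G1 X97.21 Y48.32 F1022
G1 X31.97 Y48.32 F1022
G1 X31.97 Y100.11 F1022
M5
G0 X120.80 Y36.31
M3 S841
G1 X38.84 Y28.19 F1022
M5
G0 X62.12 Y124.24
M3 S841
G1 X74.50 Y129.44 F1022
G1 X86.29 Y123.00 F1022
G1 X88.61 Y109.77 F1022
G1 X79.70 Y99.71 F1022
G1 X66.29 Y100.40 F1022
G1 X58.46 Y111.31 F1022
G1 X62.12 Y124.24 F1022
M5
G0 X88.02 Y114.40
M3 S841
G1 X89.98 Y108.28 F1022
G1 X91.30 Y99.23 F1022
G1 X91.98 Y87.24 F1022
G1 X92.02 Y72.31 F1022
G1 X91.42 Y54.45 F1022
M5
G0 X29.49 Y106.96
M3 S841
G1 X57.64 Y106.96 F1022
G1 X57.64 Y48.89 F1022
G1 X29.49 Y48.89 F1022
G1 X29.49 Y106.96 F1022
M5
G0 X74.55 Y122.93
M3 S841
G1 X134.42 Y122.93 F1022
G1 X134.42 Y76.59 F1022
G1 X74.55 Y76.59 F1022
G1 X74.55 Y122.93 F1022
M5
G0 X0.00 Y0.00

Since the viewBox matches the mm dimensions, user units are millimetres directly. The only transform is the Y-flip y_m = 149.44 − y_svg.

Shape 1 is a cubic bezier drawn with `<path>`. Its stroke #ff00ff means cut at S841, F1022. After flipping Y the toolpath is (81.66,55.38) → (75.54,58.22) → (59.36,60.13) → (40.16,62.88) → (24.99,68.19) → (20.90,77.81).

Shape 2 is a rectangle drawn with `<rect>`. Its stroke #ff00ff means cut at S841, F1022. After flipping Y the toolpath is (31.97,100.11) → (97.21,100.11) → (97.21,48.32) → (31.97,48.32) → (31.97,100.11), returning to the start.

Shape 3 is a line segment drawn with `<line>`. Its stroke #ff00ff means cut at S841, F1022. After flipping Y the toolpath is (120.80,36.31) → (38.84,28.19).

Shape 4 is a regular polygon drawn with `<path>`. Its stroke #ff00ff means cut at S841, F1022. After flipping Y the toolpath is (62.12,124.24) → (74.50,129.44) → (86.29,123.00) → (88.61,109.77) → (79.70,99.71) → (66.29,100.40) → (58.46,111.31) → (62.12,124.24), returning to the start.

Shape 5 is a quadratic bezier drawn with `<path>`. Its stroke #ff00ff means cut at S841, F1022. After flipping Y the toolpath is (88.02,114.40) → (89.98,108.28) → (91.30,99.23) → (91.98,87.24) → (92.02,72.31) → (91.42,54.45).

Shape 6 is a rectangle drawn with `<path>`. Its stroke #ff00ff means cut at S841, F1022. After flipping Y the toolpath is (29.49,106.96) → (57.64,106.96) → (57.64,48.89) → (29.49,48.89) → (29.49,106.96), returning to the start.

Shape 7 is a rectangle drawn with `<path>`. Its stroke #ff00ff means cut at S841, F1022. After flipping Y the toolpath is (74.55,122.93) → (134.42,122.93) → (134.42,76.59) → (74.55,76.59) → (74.55,122.93), returning to the start.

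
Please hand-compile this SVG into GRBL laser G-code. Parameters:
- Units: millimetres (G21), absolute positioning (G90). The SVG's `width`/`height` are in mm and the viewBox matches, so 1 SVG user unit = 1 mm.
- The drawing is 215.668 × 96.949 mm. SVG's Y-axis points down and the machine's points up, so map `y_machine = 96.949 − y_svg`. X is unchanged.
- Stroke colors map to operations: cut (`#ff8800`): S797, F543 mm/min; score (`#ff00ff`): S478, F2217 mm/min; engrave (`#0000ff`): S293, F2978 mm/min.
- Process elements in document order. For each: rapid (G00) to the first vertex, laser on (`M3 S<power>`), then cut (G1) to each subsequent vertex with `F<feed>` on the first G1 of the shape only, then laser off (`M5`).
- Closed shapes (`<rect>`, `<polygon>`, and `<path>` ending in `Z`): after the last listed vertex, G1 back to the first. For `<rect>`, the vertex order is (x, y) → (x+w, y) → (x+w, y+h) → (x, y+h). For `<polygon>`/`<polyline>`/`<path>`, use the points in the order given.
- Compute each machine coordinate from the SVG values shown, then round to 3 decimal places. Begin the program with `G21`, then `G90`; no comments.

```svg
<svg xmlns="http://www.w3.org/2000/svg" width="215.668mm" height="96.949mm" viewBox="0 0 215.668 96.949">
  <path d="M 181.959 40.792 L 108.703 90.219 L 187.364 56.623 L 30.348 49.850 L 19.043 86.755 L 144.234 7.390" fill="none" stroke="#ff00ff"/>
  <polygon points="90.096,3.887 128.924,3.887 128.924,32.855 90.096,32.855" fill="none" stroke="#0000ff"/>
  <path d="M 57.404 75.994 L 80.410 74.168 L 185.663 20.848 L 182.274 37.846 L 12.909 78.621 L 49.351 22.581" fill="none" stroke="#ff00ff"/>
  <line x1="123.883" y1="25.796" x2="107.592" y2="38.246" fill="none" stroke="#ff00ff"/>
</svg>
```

G21
G90
G00 X181.959 Y56.157
M3 S478
G1 X108.703 Y6.730 F2217
G1 X187.364 Y40.326
G1 X30.348 Y47.099
G1 X19.043 Y10.194
G1 X144.234 Y89.559
M5
G00 X90.096 Y93.062
M3 S293
G1 X128.924 Y93.062 F2978
G1 X128.924 Y64.094
G1 X90.096 Y64.094
G1 X90.096 Y93.062
M5
G00 X57.404 Y20.955
M3 S478
G1 X80.410 Y22.781 F2217
G1 X185.663 Y76.101
G1 X182.274 Y59.103
G1 X12.909 Y18.328
G1 X49.351 Y74.368
M5
G00 X123.883 Y71.153
M3 S478
G1 X107.592 Y58.703 F2217
M5

1 u = 1 mm; y_m = 96.949 − y.

[1] `<path>` open polyline, #ff00ff→score S478 F2217: (181.959,56.157) → (108.703,6.730) → (187.364,40.326) → (30.348,47.099) → (19.043,10.194) → (144.234,89.559)

[2] `<polygon>` rectangle, #0000ff→engrave S293 F2978: (90.096,93.062) → (128.924,93.062) → (128.924,64.094) → (90.096,64.094) → (90.096,93.062) (closed)

[3] `<path>` open polyline, #ff00ff→score S478 F2217: (57.404,20.955) → (80.410,22.781) → (185.663,76.101) → (182.274,59.103) → (12.909,18.328) → (49.351,74.368)

[4] `<line>` line segment, #ff00ff→score S478 F2217: (123.883,71.153) → (107.592,58.703)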